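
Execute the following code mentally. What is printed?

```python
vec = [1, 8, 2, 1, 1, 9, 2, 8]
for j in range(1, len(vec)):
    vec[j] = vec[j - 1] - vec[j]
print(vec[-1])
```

j=1: vec[1] = 1-8 = -7 → [1, -7, 2, 1, 1, 9, 2, 8]
j=2: vec[2] = (-7)-2 = -9 → [1, -7, -9, 1, 1, 9, 2, 8]
j=3: vec[3] = (-9)-1 = -10 → [1, -7, -9, -10, 1, 9, 2, 8]
j=4: vec[4] = (-10)-1 = -11 → [1, -7, -9, -10, -11, 9, 2, 8]
j=5: vec[5] = (-11)-9 = -20 → [1, -7, -9, -10, -11, -20, 2, 8]
j=6: vec[6] = (-20)-2 = -22 → [1, -7, -9, -10, -11, -20, -22, 8]
j=7: vec[7] = (-22)-8 = -30 → [1, -7, -9, -10, -11, -20, -22, -30]

-30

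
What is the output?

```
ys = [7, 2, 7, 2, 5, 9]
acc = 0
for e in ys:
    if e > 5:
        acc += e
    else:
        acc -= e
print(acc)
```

14

e=7: >5, acc = 0+7 = 7
e=2: not >5, acc = 7-2 = 5
e=7: >5, acc = 5+7 = 12
e=2: not >5, acc = 12-2 = 10
e=5: not >5, acc = 10-5 = 5
e=9: >5, acc = 5+9 = 14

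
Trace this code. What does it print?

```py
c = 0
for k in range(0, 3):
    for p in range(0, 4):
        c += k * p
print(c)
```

18

k=0,p=0: c = 0+0 = 0
k=0,p=1: c = 0+0 = 0
k=0,p=2: c = 0+0 = 0
k=0,p=3: c = 0+0 = 0
k=1,p=0: c = 0+0 = 0
k=1,p=1: c = 0+1 = 1
k=1,p=2: c = 1+2 = 3
k=1,p=3: c = 3+3 = 6
k=2,p=0: c = 6+0 = 6
k=2,p=1: c = 6+2 = 8
k=2,p=2: c = 8+4 = 12
k=2,p=3: c = 12+6 = 18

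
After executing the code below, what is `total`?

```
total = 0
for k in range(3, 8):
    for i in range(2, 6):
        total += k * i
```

k=3,i=2: total = 0+6 = 6
k=3,i=3: total = 6+9 = 15
k=3,i=4: total = 15+12 = 27
k=3,i=5: total = 27+15 = 42
k=4,i=2: total = 42+8 = 50
k=4,i=3: total = 50+12 = 62
k=4,i=4: total = 62+16 = 78
k=4,i=5: total = 78+20 = 98
k=5,i=2: total = 98+10 = 108
k=5,i=3: total = 108+15 = 123
k=5,i=4: total = 123+20 = 143
k=5,i=5: total = 143+25 = 168
k=6,i=2: total = 168+12 = 180
k=6,i=3: total = 180+18 = 198
k=6,i=4: total = 198+24 = 222
k=6,i=5: total = 222+30 = 252
k=7,i=2: total = 252+14 = 266
k=7,i=3: total = 266+21 = 287
k=7,i=4: total = 287+28 = 315
k=7,i=5: total = 315+35 = 350

350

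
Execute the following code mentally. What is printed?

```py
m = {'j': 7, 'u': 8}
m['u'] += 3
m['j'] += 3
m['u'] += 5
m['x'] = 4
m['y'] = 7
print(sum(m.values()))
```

37

m['u'] = 8+3 = 11 → {'j': 7, 'u': 11}
m['j'] = 7+3 = 10 → {'j': 10, 'u': 11}
m['u'] = 11+5 = 16 → {'j': 10, 'u': 16}
m['x'] = 4 → {'j': 10, 'u': 16, 'x': 4}
m['y'] = 7 → {'j': 10, 'u': 16, 'x': 4, 'y': 7}
sum of values = 37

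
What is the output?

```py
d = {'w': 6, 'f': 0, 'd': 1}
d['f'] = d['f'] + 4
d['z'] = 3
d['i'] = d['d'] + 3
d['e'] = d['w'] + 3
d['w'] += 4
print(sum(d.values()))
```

d['f'] = d['f']+4 = 4 → {'w': 6, 'f': 4, 'd': 1}
d['z'] = 3 → {'w': 6, 'f': 4, 'd': 1, 'z': 3}
d['i'] = d['d']+3 = 4 → {'w': 6, 'f': 4, 'd': 1, 'z': 3, 'i': 4}
d['e'] = d['w']+3 = 9 → {'w': 6, 'f': 4, 'd': 1, 'z': 3, 'i': 4, 'e': 9}
d['w'] = 6+4 = 10 → {'w': 10, 'f': 4, 'd': 1, 'z': 3, 'i': 4, 'e': 9}
sum of values = 31

31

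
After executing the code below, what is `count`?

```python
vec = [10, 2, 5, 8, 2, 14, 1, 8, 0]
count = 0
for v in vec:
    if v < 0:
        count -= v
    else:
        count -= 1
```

v=10: not <0, count = 0-1 = -1
v=2: not <0, count = (-1)-1 = -2
v=5: not <0, count = (-2)-1 = -3
v=8: not <0, count = (-3)-1 = -4
v=2: not <0, count = (-4)-1 = -5
v=14: not <0, count = (-5)-1 = -6
v=1: not <0, count = (-6)-1 = -7
v=8: not <0, count = (-7)-1 = -8
v=0: not <0, count = (-8)-1 = -9

-9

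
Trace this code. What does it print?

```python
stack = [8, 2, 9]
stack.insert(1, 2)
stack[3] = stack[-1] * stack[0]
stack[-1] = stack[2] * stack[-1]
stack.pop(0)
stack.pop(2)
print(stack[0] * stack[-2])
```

insert 2 at 1 → [8, 2, 2, 9]
stack[3] = stack[-1]*stack[0] = 9*8 = 72 → [8, 2, 2, 72]
stack[-1] = stack[2]*stack[-1] = 2*72 = 144 → [8, 2, 2, 144]
pop(0) removes 8 → [2, 2, 144]
pop(2) removes 144 → [2, 2]
stack[0]*stack[-2] = 2*2 = 4

4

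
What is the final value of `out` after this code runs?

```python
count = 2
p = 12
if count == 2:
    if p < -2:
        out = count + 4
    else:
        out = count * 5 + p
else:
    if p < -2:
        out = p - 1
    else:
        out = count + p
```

count=2, p=12
count == 2 is True; p < -2 is False
→ out = count * 5 + p = 22

22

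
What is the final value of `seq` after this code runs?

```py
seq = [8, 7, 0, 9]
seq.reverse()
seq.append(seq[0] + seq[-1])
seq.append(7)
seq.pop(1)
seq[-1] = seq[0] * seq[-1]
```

[9, 7, 8, 17, 63]

reverse → [9, 0, 7, 8]
append seq[0]+seq[-1] = 9+8 = 17 → [9, 0, 7, 8, 17]
append 7 → [9, 0, 7, 8, 17, 7]
pop(1) removes 0 → [9, 7, 8, 17, 7]
seq[-1] = seq[0]*seq[-1] = 9*7 = 63 → [9, 7, 8, 17, 63]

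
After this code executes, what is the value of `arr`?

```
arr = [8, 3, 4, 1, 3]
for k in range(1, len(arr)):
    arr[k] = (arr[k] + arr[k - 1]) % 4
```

k=1: arr[1] = (3+8)%4 = 3 → [8, 3, 4, 1, 3]
k=2: arr[2] = (4+3)%4 = 3 → [8, 3, 3, 1, 3]
k=3: arr[3] = (1+3)%4 = 0 → [8, 3, 3, 0, 3]
k=4: arr[4] = (3+0)%4 = 3 → [8, 3, 3, 0, 3]

[8, 3, 3, 0, 3]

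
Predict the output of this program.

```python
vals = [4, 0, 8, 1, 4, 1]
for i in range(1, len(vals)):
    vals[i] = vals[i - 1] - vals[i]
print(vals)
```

[4, 4, -4, -5, -9, -10]

i=1: vals[1] = 4-0 = 4 → [4, 4, 8, 1, 4, 1]
i=2: vals[2] = 4-8 = -4 → [4, 4, -4, 1, 4, 1]
i=3: vals[3] = (-4)-1 = -5 → [4, 4, -4, -5, 4, 1]
i=4: vals[4] = (-5)-4 = -9 → [4, 4, -4, -5, -9, 1]
i=5: vals[5] = (-9)-1 = -10 → [4, 4, -4, -5, -9, -10]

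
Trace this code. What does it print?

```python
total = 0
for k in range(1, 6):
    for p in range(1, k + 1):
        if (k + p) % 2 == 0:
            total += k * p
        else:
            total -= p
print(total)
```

73

k=1,p=1: even sum, total = 0+1 = 1
k=2,p=1: odd sum, total = 1-1 = 0
k=2,p=2: even sum, total = 0+4 = 4
k=3,p=1: even sum, total = 4+3 = 7
k=3,p=2: odd sum, total = 7-2 = 5
k=3,p=3: even sum, total = 5+9 = 14
k=4,p=1: odd sum, total = 14-1 = 13
k=4,p=2: even sum, total = 13+8 = 21
k=4,p=3: odd sum, total = 21-3 = 18
k=4,p=4: even sum, total = 18+16 = 34
k=5,p=1: even sum, total = 34+5 = 39
k=5,p=2: odd sum, total = 39-2 = 37
k=5,p=3: even sum, total = 37+15 = 52
k=5,p=4: odd sum, total = 52-4 = 48
k=5,p=5: even sum, total = 48+25 = 73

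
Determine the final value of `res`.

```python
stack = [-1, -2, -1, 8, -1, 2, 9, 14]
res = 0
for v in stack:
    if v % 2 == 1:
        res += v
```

6

v=-1: odd, res = 0+(-1) = -1
v=-2: not odd
v=-1: odd, res = (-1)+(-1) = -2
v=8: not odd
v=-1: odd, res = (-2)+(-1) = -3
v=2: not odd
v=9: odd, res = (-3)+9 = 6
v=14: not odd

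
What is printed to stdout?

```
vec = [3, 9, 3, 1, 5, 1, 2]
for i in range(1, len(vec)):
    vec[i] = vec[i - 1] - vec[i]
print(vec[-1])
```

i=1: vec[1] = 3-9 = -6 → [3, -6, 3, 1, 5, 1, 2]
i=2: vec[2] = (-6)-3 = -9 → [3, -6, -9, 1, 5, 1, 2]
i=3: vec[3] = (-9)-1 = -10 → [3, -6, -9, -10, 5, 1, 2]
i=4: vec[4] = (-10)-5 = -15 → [3, -6, -9, -10, -15, 1, 2]
i=5: vec[5] = (-15)-1 = -16 → [3, -6, -9, -10, -15, -16, 2]
i=6: vec[6] = (-16)-2 = -18 → [3, -6, -9, -10, -15, -16, -18]

-18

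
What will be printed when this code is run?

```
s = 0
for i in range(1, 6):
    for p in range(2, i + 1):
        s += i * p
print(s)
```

i=2,p=2: s = 0+4 = 4
i=3,p=2: s = 4+6 = 10
i=3,p=3: s = 10+9 = 19
i=4,p=2: s = 19+8 = 27
i=4,p=3: s = 27+12 = 39
i=4,p=4: s = 39+16 = 55
i=5,p=2: s = 55+10 = 65
i=5,p=3: s = 65+15 = 80
i=5,p=4: s = 80+20 = 100
i=5,p=5: s = 100+25 = 125

125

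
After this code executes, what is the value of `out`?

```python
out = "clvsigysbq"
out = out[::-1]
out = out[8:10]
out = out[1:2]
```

reverse → 'qbsygisvlc'
slice [8:10] → 'lc'
slice [1:2] → 'c'

'c'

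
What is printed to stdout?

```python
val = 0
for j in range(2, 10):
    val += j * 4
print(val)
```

176

j=2: val = 0+2*4 = 8
j=3: val = 8+3*4 = 20
j=4: val = 20+4*4 = 36
j=5: val = 36+5*4 = 56
j=6: val = 56+6*4 = 80
j=7: val = 80+7*4 = 108
j=8: val = 108+8*4 = 140
j=9: val = 140+9*4 = 176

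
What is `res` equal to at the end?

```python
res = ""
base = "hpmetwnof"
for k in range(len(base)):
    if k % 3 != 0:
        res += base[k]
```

k=0: skip
k=1: add 'p' → 'p'
k=2: add 'm' → 'pm'
k=3: skip
k=4: add 't' → 'pmt'
k=5: add 'w' → 'pmtw'
k=6: skip
k=7: add 'o' → 'pmtwo'
k=8: add 'f' → 'pmtwof'

'pmtwof'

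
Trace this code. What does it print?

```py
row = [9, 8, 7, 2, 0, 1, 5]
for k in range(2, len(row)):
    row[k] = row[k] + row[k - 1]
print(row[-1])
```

23

k=2: row[2] = 7+8 = 15 → [9, 8, 15, 2, 0, 1, 5]
k=3: row[3] = 2+15 = 17 → [9, 8, 15, 17, 0, 1, 5]
k=4: row[4] = 0+17 = 17 → [9, 8, 15, 17, 17, 1, 5]
k=5: row[5] = 1+17 = 18 → [9, 8, 15, 17, 17, 18, 5]
k=6: row[6] = 5+18 = 23 → [9, 8, 15, 17, 17, 18, 23]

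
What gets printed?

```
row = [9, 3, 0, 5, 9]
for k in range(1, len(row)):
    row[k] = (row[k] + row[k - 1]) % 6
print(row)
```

[9, 0, 0, 5, 2]

k=1: row[1] = (3+9)%6 = 0 → [9, 0, 0, 5, 9]
k=2: row[2] = (0+0)%6 = 0 → [9, 0, 0, 5, 9]
k=3: row[3] = (5+0)%6 = 5 → [9, 0, 0, 5, 9]
k=4: row[4] = (9+5)%6 = 2 → [9, 0, 0, 5, 2]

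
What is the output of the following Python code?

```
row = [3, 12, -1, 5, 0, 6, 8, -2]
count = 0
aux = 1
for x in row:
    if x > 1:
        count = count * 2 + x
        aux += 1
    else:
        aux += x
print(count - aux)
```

181

x=3: >1, count = 0*2+3 = 3; aux=2
x=12: >1, count = 3*2+12 = 18; aux=3
x=-1: not >1; aux=2
x=5: >1, count = 18*2+5 = 41; aux=3
x=0: not >1; aux=3
x=6: >1, count = 41*2+6 = 88; aux=4
x=8: >1, count = 88*2+8 = 184; aux=5
x=-2: not >1; aux=3
count-aux = 184-3 = 181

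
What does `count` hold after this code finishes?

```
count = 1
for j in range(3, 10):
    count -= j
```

j=3: count = 1-3 = -2
j=4: count = (-2)-4 = -6
j=5: count = (-6)-5 = -11
j=6: count = (-11)-6 = -17
j=7: count = (-17)-7 = -24
j=8: count = (-24)-8 = -32
j=9: count = (-32)-9 = -41

-41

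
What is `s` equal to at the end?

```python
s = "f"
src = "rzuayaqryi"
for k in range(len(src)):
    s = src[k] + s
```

'iyrqayauzrf'

k=0: prepend 'r' → 'rf'
k=1: prepend 'z' → 'zrf'
k=2: prepend 'u' → 'uzrf'
k=3: prepend 'a' → 'auzrf'
k=4: prepend 'y' → 'yauzrf'
k=5: prepend 'a' → 'ayauzrf'
k=6: prepend 'q' → 'qayauzrf'
k=7: prepend 'r' → 'rqayauzrf'
k=8: prepend 'y' → 'yrqayauzrf'
k=9: prepend 'i' → 'iyrqayauzrf'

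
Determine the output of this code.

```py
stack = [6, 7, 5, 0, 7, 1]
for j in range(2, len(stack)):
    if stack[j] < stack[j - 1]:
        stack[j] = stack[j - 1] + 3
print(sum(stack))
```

j=2: 5<7, stack[2] = 7+3 = 10 → [6, 7, 10, 0, 7, 1]
j=3: 0<10, stack[3] = 10+3 = 13 → [6, 7, 10, 13, 7, 1]
j=4: 7<13, stack[4] = 13+3 = 16 → [6, 7, 10, 13, 16, 1]
j=5: 1<16, stack[5] = 16+3 = 19 → [6, 7, 10, 13, 16, 19]
sum = 71

71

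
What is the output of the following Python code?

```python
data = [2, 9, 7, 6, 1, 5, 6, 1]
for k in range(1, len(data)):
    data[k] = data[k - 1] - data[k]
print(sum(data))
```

-151

k=1: data[1] = 2-9 = -7 → [2, -7, 7, 6, 1, 5, 6, 1]
k=2: data[2] = (-7)-7 = -14 → [2, -7, -14, 6, 1, 5, 6, 1]
k=3: data[3] = (-14)-6 = -20 → [2, -7, -14, -20, 1, 5, 6, 1]
k=4: data[4] = (-20)-1 = -21 → [2, -7, -14, -20, -21, 5, 6, 1]
k=5: data[5] = (-21)-5 = -26 → [2, -7, -14, -20, -21, -26, 6, 1]
k=6: data[6] = (-26)-6 = -32 → [2, -7, -14, -20, -21, -26, -32, 1]
k=7: data[7] = (-32)-1 = -33 → [2, -7, -14, -20, -21, -26, -32, -33]
sum = -151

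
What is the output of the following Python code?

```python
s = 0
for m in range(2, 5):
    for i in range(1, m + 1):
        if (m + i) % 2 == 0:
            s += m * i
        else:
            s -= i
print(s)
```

m=2,i=1: odd sum, s = 0-1 = -1
m=2,i=2: even sum, s = (-1)+4 = 3
m=3,i=1: even sum, s = 3+3 = 6
m=3,i=2: odd sum, s = 6-2 = 4
m=3,i=3: even sum, s = 4+9 = 13
m=4,i=1: odd sum, s = 13-1 = 12
m=4,i=2: even sum, s = 12+8 = 20
m=4,i=3: odd sum, s = 20-3 = 17
m=4,i=4: even sum, s = 17+16 = 33

33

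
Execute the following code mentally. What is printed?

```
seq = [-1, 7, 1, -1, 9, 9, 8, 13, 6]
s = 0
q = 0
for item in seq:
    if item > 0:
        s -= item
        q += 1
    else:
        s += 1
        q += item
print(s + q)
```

-46

item=-1: not >0, s = 0+1 = 1; q=-1
item=7: >0, s = 1-7 = -6; q=0
item=1: >0, s = (-6)-1 = -7; q=1
item=-1: not >0, s = (-7)+1 = -6; q=0
item=9: >0, s = (-6)-9 = -15; q=1
item=9: >0, s = (-15)-9 = -24; q=2
item=8: >0, s = (-24)-8 = -32; q=3
item=13: >0, s = (-32)-13 = -45; q=4
item=6: >0, s = (-45)-6 = -51; q=5
s+q = (-51)+5 = -46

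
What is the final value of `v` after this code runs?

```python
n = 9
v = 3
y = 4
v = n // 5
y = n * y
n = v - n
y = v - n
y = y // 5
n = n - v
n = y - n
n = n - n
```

v = 9//5 = 1
y = 9*4 = 36
n = 1-9 = -8
y = 1-(-8) = 9
y = 9//5 = 1
n = (-8)-1 = -9
n = 1-(-9) = 10
n = 10-10 = 0

1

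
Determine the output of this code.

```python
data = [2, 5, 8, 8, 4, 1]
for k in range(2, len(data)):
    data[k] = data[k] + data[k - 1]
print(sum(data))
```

k=2: data[2] = 8+5 = 13 → [2, 5, 13, 8, 4, 1]
k=3: data[3] = 8+13 = 21 → [2, 5, 13, 21, 4, 1]
k=4: data[4] = 4+21 = 25 → [2, 5, 13, 21, 25, 1]
k=5: data[5] = 1+25 = 26 → [2, 5, 13, 21, 25, 26]
sum = 92

92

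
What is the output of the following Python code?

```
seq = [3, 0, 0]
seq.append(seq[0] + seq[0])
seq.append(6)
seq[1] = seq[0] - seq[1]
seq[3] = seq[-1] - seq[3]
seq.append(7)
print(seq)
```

append seq[0]+seq[0] = 3+3 = 6 → [3, 0, 0, 6]
append 6 → [3, 0, 0, 6, 6]
seq[1] = seq[0]-seq[1] = 3-0 = 3 → [3, 3, 0, 6, 6]
seq[3] = seq[-1]-seq[3] = 6-6 = 0 → [3, 3, 0, 0, 6]
append 7 → [3, 3, 0, 0, 6, 7]

[3, 3, 0, 0, 6, 7]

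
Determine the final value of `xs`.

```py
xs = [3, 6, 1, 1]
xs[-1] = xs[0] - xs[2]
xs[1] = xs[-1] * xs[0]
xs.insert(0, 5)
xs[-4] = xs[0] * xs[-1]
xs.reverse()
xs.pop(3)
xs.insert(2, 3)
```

xs[-1] = xs[0]-xs[2] = 3-1 = 2 → [3, 6, 1, 2]
xs[1] = xs[-1]*xs[0] = 2*3 = 6 → [3, 6, 1, 2]
insert 5 at 0 → [5, 3, 6, 1, 2]
xs[-4] = xs[0]*xs[-1] = 5*2 = 10 → [5, 10, 6, 1, 2]
reverse → [2, 1, 6, 10, 5]
pop(3) removes 10 → [2, 1, 6, 5]
insert 3 at 2 → [2, 1, 3, 6, 5]

[2, 1, 3, 6, 5]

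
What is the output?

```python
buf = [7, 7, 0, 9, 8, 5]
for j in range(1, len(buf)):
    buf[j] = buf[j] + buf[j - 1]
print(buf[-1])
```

j=1: buf[1] = 7+7 = 14 → [7, 14, 0, 9, 8, 5]
j=2: buf[2] = 0+14 = 14 → [7, 14, 14, 9, 8, 5]
j=3: buf[3] = 9+14 = 23 → [7, 14, 14, 23, 8, 5]
j=4: buf[4] = 8+23 = 31 → [7, 14, 14, 23, 31, 5]
j=5: buf[5] = 5+31 = 36 → [7, 14, 14, 23, 31, 36]

36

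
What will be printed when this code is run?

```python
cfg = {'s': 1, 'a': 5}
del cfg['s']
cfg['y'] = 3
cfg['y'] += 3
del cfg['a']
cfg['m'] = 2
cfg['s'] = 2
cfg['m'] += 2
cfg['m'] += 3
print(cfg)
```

{'y': 6, 'm': 7, 's': 2}

del 's' → {'a': 5}
cfg['y'] = 3 → {'a': 5, 'y': 3}
cfg['y'] = 3+3 = 6 → {'a': 5, 'y': 6}
del 'a' → {'y': 6}
cfg['m'] = 2 → {'y': 6, 'm': 2}
cfg['s'] = 2 → {'y': 6, 'm': 2, 's': 2}
cfg['m'] = 2+2 = 4 → {'y': 6, 'm': 4, 's': 2}
cfg['m'] = 4+3 = 7 → {'y': 6, 'm': 7, 's': 2}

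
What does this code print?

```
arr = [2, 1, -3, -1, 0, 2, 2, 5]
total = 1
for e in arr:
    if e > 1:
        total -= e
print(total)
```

e=2: >1, total = 1-2 = -1
e=1: not >1
e=-3: not >1
e=-1: not >1
e=0: not >1
e=2: >1, total = (-1)-2 = -3
e=2: >1, total = (-3)-2 = -5
e=5: >1, total = (-5)-5 = -10

-10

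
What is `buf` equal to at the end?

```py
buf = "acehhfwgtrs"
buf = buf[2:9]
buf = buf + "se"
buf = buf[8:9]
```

slice [2:9] → 'ehhfwgt'
+ 'se' → 'ehhfwgtse'
slice [8:9] → 'e'

'e'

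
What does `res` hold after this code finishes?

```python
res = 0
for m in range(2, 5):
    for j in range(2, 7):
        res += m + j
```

105

m=2,j=2: res = 0+4 = 4
m=2,j=3: res = 4+5 = 9
m=2,j=4: res = 9+6 = 15
m=2,j=5: res = 15+7 = 22
m=2,j=6: res = 22+8 = 30
m=3,j=2: res = 30+5 = 35
m=3,j=3: res = 35+6 = 41
m=3,j=4: res = 41+7 = 48
m=3,j=5: res = 48+8 = 56
m=3,j=6: res = 56+9 = 65
m=4,j=2: res = 65+6 = 71
m=4,j=3: res = 71+7 = 78
m=4,j=4: res = 78+8 = 86
m=4,j=5: res = 86+9 = 95
m=4,j=6: res = 95+10 = 105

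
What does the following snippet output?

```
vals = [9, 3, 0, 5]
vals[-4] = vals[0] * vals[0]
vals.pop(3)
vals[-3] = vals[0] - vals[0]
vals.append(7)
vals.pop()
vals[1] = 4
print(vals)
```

vals[-4] = vals[0]*vals[0] = 9*9 = 81 → [81, 3, 0, 5]
pop(3) removes 5 → [81, 3, 0]
vals[-3] = vals[0]-vals[0] = 81-81 = 0 → [0, 3, 0]
append 7 → [0, 3, 0, 7]
pop() removes 7 → [0, 3, 0]
vals[1] = 4 → [0, 4, 0]

[0, 4, 0]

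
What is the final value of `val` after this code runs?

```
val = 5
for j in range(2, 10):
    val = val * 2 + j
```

2037

j=2: val = 5*2+2 = 12
j=3: val = 12*2+3 = 27
j=4: val = 27*2+4 = 58
j=5: val = 58*2+5 = 121
j=6: val = 121*2+6 = 248
j=7: val = 248*2+7 = 503
j=8: val = 503*2+8 = 1014
j=9: val = 1014*2+9 = 2037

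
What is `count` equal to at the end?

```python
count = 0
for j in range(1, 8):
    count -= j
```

j=1: count = 0-1 = -1
j=2: count = (-1)-2 = -3
j=3: count = (-3)-3 = -6
j=4: count = (-6)-4 = -10
j=5: count = (-10)-5 = -15
j=6: count = (-15)-6 = -21
j=7: count = (-21)-7 = -28

-28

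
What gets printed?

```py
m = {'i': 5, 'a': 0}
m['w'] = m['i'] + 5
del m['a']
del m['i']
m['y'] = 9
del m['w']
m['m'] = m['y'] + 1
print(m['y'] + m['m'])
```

m['w'] = m['i']+5 = 10 → {'i': 5, 'a': 0, 'w': 10}
del 'a' → {'i': 5, 'w': 10}
del 'i' → {'w': 10}
m['y'] = 9 → {'w': 10, 'y': 9}
del 'w' → {'y': 9}
m['m'] = m['y']+1 = 10 → {'y': 9, 'm': 10}
m['y']+m['m'] = 9+10 = 19

19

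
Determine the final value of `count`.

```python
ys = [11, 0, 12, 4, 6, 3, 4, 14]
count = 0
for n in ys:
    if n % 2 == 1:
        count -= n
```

-14

n=11: odd, count = 0-11 = -11
n=0: not odd
n=12: not odd
n=4: not odd
n=6: not odd
n=3: odd, count = (-11)-3 = -14
n=4: not odd
n=14: not odd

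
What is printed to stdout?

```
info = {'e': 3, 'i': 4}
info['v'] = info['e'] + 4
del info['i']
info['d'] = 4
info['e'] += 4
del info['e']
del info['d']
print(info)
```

info['v'] = info['e']+4 = 7 → {'e': 3, 'i': 4, 'v': 7}
del 'i' → {'e': 3, 'v': 7}
info['d'] = 4 → {'e': 3, 'v': 7, 'd': 4}
info['e'] = 3+4 = 7 → {'e': 7, 'v': 7, 'd': 4}
del 'e' → {'v': 7, 'd': 4}
del 'd' → {'v': 7}

{'v': 7}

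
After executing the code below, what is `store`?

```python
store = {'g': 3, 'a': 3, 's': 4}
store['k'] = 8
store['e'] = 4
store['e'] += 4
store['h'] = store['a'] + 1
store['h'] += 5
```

store['k'] = 8 → {'g': 3, 'a': 3, 's': 4, 'k': 8}
store['e'] = 4 → {'g': 3, 'a': 3, 's': 4, 'k': 8, 'e': 4}
store['e'] = 4+4 = 8 → {'g': 3, 'a': 3, 's': 4, 'k': 8, 'e': 8}
store['h'] = store['a']+1 = 4 → {'g': 3, 'a': 3, 's': 4, 'k': 8, 'e': 8, 'h': 4}
store['h'] = 4+5 = 9 → {'g': 3, 'a': 3, 's': 4, 'k': 8, 'e': 8, 'h': 9}

{'g': 3, 'a': 3, 's': 4, 'k': 8, 'e': 8, 'h': 9}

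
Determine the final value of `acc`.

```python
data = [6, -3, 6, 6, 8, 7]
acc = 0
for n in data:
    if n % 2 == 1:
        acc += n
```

4

n=6: not odd
n=-3: odd, acc = 0+(-3) = -3
n=6: not odd
n=6: not odd
n=8: not odd
n=7: odd, acc = (-3)+7 = 4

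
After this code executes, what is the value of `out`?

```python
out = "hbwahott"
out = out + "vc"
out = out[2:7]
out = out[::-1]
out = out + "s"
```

'tohaws'

+ 'vc' → 'hbwahottvc'
slice [2:7] → 'wahot'
reverse → 'tohaw'
+ 's' → 'tohaws'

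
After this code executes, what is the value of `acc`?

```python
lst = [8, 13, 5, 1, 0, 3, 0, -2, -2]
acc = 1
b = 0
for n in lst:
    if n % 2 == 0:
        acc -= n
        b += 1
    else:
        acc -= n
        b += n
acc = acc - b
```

-52

n=8: even, acc = 1-8 = -7; b=1
n=13: not even, acc = (-7)-13 = -20; b=14
n=5: not even, acc = (-20)-5 = -25; b=19
n=1: not even, acc = (-25)-1 = -26; b=20
n=0: even, acc = (-26)-0 = -26; b=21
n=3: not even, acc = (-26)-3 = -29; b=24
n=0: even, acc = (-29)-0 = -29; b=25
n=-2: even, acc = (-29)-(-2) = -27; b=26
n=-2: even, acc = (-27)-(-2) = -25; b=27
acc-b = (-25)-27 = -52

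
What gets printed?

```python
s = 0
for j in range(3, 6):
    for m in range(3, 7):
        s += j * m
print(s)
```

216

j=3,m=3: s = 0+9 = 9
j=3,m=4: s = 9+12 = 21
j=3,m=5: s = 21+15 = 36
j=3,m=6: s = 36+18 = 54
j=4,m=3: s = 54+12 = 66
j=4,m=4: s = 66+16 = 82
j=4,m=5: s = 82+20 = 102
j=4,m=6: s = 102+24 = 126
j=5,m=3: s = 126+15 = 141
j=5,m=4: s = 141+20 = 161
j=5,m=5: s = 161+25 = 186
j=5,m=6: s = 186+30 = 216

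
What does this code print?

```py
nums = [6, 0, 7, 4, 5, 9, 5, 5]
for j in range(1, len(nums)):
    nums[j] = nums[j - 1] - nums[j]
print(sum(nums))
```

j=1: nums[1] = 6-0 = 6 → [6, 6, 7, 4, 5, 9, 5, 5]
j=2: nums[2] = 6-7 = -1 → [6, 6, -1, 4, 5, 9, 5, 5]
j=3: nums[3] = (-1)-4 = -5 → [6, 6, -1, -5, 5, 9, 5, 5]
j=4: nums[4] = (-5)-5 = -10 → [6, 6, -1, -5, -10, 9, 5, 5]
j=5: nums[5] = (-10)-9 = -19 → [6, 6, -1, -5, -10, -19, 5, 5]
j=6: nums[6] = (-19)-5 = -24 → [6, 6, -1, -5, -10, -19, -24, 5]
j=7: nums[7] = (-24)-5 = -29 → [6, 6, -1, -5, -10, -19, -24, -29]
sum = -76

-76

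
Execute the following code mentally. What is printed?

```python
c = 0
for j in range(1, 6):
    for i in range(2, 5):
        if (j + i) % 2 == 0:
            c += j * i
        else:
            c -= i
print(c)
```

j=1,i=2: odd sum, c = 0-2 = -2
j=1,i=3: even sum, c = (-2)+3 = 1
j=1,i=4: odd sum, c = 1-4 = -3
j=2,i=2: even sum, c = (-3)+4 = 1
j=2,i=3: odd sum, c = 1-3 = -2
j=2,i=4: even sum, c = (-2)+8 = 6
j=3,i=2: odd sum, c = 6-2 = 4
j=3,i=3: even sum, c = 4+9 = 13
j=3,i=4: odd sum, c = 13-4 = 9
j=4,i=2: even sum, c = 9+8 = 17
j=4,i=3: odd sum, c = 17-3 = 14
j=4,i=4: even sum, c = 14+16 = 30
j=5,i=2: odd sum, c = 30-2 = 28
j=5,i=3: even sum, c = 28+15 = 43
j=5,i=4: odd sum, c = 43-4 = 39

39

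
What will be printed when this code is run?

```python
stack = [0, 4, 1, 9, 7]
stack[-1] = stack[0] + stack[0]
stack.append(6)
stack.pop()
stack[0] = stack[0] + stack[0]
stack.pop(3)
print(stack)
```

[0, 4, 1, 0]

stack[-1] = stack[0]+stack[0] = 0+0 = 0 → [0, 4, 1, 9, 0]
append 6 → [0, 4, 1, 9, 0, 6]
pop() removes 6 → [0, 4, 1, 9, 0]
stack[0] = stack[0]+stack[0] = 0+0 = 0 → [0, 4, 1, 9, 0]
pop(3) removes 9 → [0, 4, 1, 0]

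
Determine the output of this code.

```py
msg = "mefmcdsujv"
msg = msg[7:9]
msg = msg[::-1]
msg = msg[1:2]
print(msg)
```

u

slice [7:9] → 'uj'
reverse → 'ju'
slice [1:2] → 'u'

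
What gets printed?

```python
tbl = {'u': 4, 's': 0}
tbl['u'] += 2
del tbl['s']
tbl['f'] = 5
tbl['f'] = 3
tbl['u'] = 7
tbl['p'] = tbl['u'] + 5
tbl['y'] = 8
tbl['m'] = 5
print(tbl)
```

tbl['u'] = 4+2 = 6 → {'u': 6, 's': 0}
del 's' → {'u': 6}
tbl['f'] = 5 → {'u': 6, 'f': 5}
tbl['f'] = 3 → {'u': 6, 'f': 3}
tbl['u'] = 7 → {'u': 7, 'f': 3}
tbl['p'] = tbl['u']+5 = 12 → {'u': 7, 'f': 3, 'p': 12}
tbl['y'] = 8 → {'u': 7, 'f': 3, 'p': 12, 'y': 8}
tbl['m'] = 5 → {'u': 7, 'f': 3, 'p': 12, 'y': 8, 'm': 5}

{'u': 7, 'f': 3, 'p': 12, 'y': 8, 'm': 5}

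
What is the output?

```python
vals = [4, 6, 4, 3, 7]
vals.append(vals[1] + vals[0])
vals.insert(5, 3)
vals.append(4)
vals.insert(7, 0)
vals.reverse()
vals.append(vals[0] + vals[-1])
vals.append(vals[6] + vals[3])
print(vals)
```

[4, 0, 10, 3, 7, 3, 4, 6, 4, 8, 7]

append vals[1]+vals[0] = 6+4 = 10 → [4, 6, 4, 3, 7, 10]
insert 3 at 5 → [4, 6, 4, 3, 7, 3, 10]
append 4 → [4, 6, 4, 3, 7, 3, 10, 4]
insert 0 at 7 → [4, 6, 4, 3, 7, 3, 10, 0, 4]
reverse → [4, 0, 10, 3, 7, 3, 4, 6, 4]
append vals[0]+vals[-1] = 4+4 = 8 → [4, 0, 10, 3, 7, 3, 4, 6, 4, 8]
append vals[6]+vals[3] = 4+3 = 7 → [4, 0, 10, 3, 7, 3, 4, 6, 4, 8, 7]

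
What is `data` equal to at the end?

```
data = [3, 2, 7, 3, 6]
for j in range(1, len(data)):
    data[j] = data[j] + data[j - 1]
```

j=1: data[1] = 2+3 = 5 → [3, 5, 7, 3, 6]
j=2: data[2] = 7+5 = 12 → [3, 5, 12, 3, 6]
j=3: data[3] = 3+12 = 15 → [3, 5, 12, 15, 6]
j=4: data[4] = 6+15 = 21 → [3, 5, 12, 15, 21]

[3, 5, 12, 15, 21]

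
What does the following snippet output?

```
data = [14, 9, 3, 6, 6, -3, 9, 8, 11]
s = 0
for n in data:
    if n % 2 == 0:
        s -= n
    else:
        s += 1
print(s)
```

-29

n=14: even, s = 0-14 = -14
n=9: not even, s = (-14)+1 = -13
n=3: not even, s = (-13)+1 = -12
n=6: even, s = (-12)-6 = -18
n=6: even, s = (-18)-6 = -24
n=-3: not even, s = (-24)+1 = -23
n=9: not even, s = (-23)+1 = -22
n=8: even, s = (-22)-8 = -30
n=11: not even, s = (-30)+1 = -29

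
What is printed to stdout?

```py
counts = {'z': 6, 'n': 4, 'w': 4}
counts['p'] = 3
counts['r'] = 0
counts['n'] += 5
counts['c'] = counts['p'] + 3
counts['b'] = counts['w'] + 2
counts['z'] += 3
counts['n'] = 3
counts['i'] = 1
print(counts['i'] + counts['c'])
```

counts['p'] = 3 → {'z': 6, 'n': 4, 'w': 4, 'p': 3}
counts['r'] = 0 → {'z': 6, 'n': 4, 'w': 4, 'p': 3, 'r': 0}
counts['n'] = 4+5 = 9 → {'z': 6, 'n': 9, 'w': 4, 'p': 3, 'r': 0}
counts['c'] = counts['p']+3 = 6 → {'z': 6, 'n': 9, 'w': 4, 'p': 3, 'r': 0, 'c': 6}
counts['b'] = counts['w']+2 = 6 → {'z': 6, 'n': 9, 'w': 4, 'p': 3, 'r': 0, 'c': 6, 'b': 6}
counts['z'] = 6+3 = 9 → {'z': 9, 'n': 9, 'w': 4, 'p': 3, 'r': 0, 'c': 6, 'b': 6}
counts['n'] = 3 → {'z': 9, 'n': 3, 'w': 4, 'p': 3, 'r': 0, 'c': 6, 'b': 6}
counts['i'] = 1 → {'z': 9, 'n': 3, 'w': 4, 'p': 3, 'r': 0, 'c': 6, 'b': 6, 'i': 1}
counts['i']+counts['c'] = 1+6 = 7

7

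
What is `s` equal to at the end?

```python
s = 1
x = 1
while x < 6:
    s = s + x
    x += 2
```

x=1: s = 1+1 = 2
x=3: s = 2+3 = 5
x=5: s = 5+5 = 10

10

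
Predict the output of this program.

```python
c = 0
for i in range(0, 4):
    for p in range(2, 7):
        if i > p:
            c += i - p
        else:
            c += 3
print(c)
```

i=0,p=2: not 0>2, c = 0+3 = 3
i=0,p=3: not 0>3, c = 3+3 = 6
i=0,p=4: not 0>4, c = 6+3 = 9
i=0,p=5: not 0>5, c = 9+3 = 12
i=0,p=6: not 0>6, c = 12+3 = 15
i=1,p=2: not 1>2, c = 15+3 = 18
i=1,p=3: not 1>3, c = 18+3 = 21
i=1,p=4: not 1>4, c = 21+3 = 24
i=1,p=5: not 1>5, c = 24+3 = 27
i=1,p=6: not 1>6, c = 27+3 = 30
i=2,p=2: not 2>2, c = 30+3 = 33
i=2,p=3: not 2>3, c = 33+3 = 36
i=2,p=4: not 2>4, c = 36+3 = 39
i=2,p=5: not 2>5, c = 39+3 = 42
i=2,p=6: not 2>6, c = 42+3 = 45
i=3,p=2: 3>2, c = 45+1 = 46
i=3,p=3: not 3>3, c = 46+3 = 49
i=3,p=4: not 3>4, c = 49+3 = 52
i=3,p=5: not 3>5, c = 52+3 = 55
i=3,p=6: not 3>6, c = 55+3 = 58

58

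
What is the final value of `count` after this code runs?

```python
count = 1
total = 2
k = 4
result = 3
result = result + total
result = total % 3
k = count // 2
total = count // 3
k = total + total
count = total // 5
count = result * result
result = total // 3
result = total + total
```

4

result = 3+2 = 5
result = 2%3 = 2
k = 1//2 = 0
total = 1//3 = 0
k = 0+0 = 0
count = 0//5 = 0
count = 2*2 = 4
result = 0//3 = 0
result = 0+0 = 0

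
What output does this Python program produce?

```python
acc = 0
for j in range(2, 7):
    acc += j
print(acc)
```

j=2: acc = 0+2 = 2
j=3: acc = 2+3 = 5
j=4: acc = 5+4 = 9
j=5: acc = 9+5 = 14
j=6: acc = 14+6 = 20

20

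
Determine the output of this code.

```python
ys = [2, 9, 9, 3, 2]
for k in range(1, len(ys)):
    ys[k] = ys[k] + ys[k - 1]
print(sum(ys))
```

81

k=1: ys[1] = 9+2 = 11 → [2, 11, 9, 3, 2]
k=2: ys[2] = 9+11 = 20 → [2, 11, 20, 3, 2]
k=3: ys[3] = 3+20 = 23 → [2, 11, 20, 23, 2]
k=4: ys[4] = 2+23 = 25 → [2, 11, 20, 23, 25]
sum = 81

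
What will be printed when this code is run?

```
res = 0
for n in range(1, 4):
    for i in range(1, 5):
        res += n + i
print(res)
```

54

n=1,i=1: res = 0+2 = 2
n=1,i=2: res = 2+3 = 5
n=1,i=3: res = 5+4 = 9
n=1,i=4: res = 9+5 = 14
n=2,i=1: res = 14+3 = 17
n=2,i=2: res = 17+4 = 21
n=2,i=3: res = 21+5 = 26
n=2,i=4: res = 26+6 = 32
n=3,i=1: res = 32+4 = 36
n=3,i=2: res = 36+5 = 41
n=3,i=3: res = 41+6 = 47
n=3,i=4: res = 47+7 = 54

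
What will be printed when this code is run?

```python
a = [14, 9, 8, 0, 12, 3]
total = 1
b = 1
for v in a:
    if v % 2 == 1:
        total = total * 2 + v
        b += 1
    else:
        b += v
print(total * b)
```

v=14: not odd; b=15
v=9: odd, total = 1*2+9 = 11; b=16
v=8: not odd; b=24
v=0: not odd; b=24
v=12: not odd; b=36
v=3: odd, total = 11*2+3 = 25; b=37
total*b = 25*37 = 925

925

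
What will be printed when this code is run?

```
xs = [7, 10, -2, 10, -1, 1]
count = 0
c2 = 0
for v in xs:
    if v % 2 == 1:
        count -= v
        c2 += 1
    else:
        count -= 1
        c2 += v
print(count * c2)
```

-210

v=7: odd, count = 0-7 = -7; c2=1
v=10: not odd, count = (-7)-1 = -8; c2=11
v=-2: not odd, count = (-8)-1 = -9; c2=9
v=10: not odd, count = (-9)-1 = -10; c2=19
v=-1: odd, count = (-10)-(-1) = -9; c2=20
v=1: odd, count = (-9)-1 = -10; c2=21
count*c2 = (-10)*21 = -210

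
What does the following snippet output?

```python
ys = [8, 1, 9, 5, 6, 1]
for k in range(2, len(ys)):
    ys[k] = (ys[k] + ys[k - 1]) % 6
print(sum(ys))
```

k=2: ys[2] = (9+1)%6 = 4 → [8, 1, 4, 5, 6, 1]
k=3: ys[3] = (5+4)%6 = 3 → [8, 1, 4, 3, 6, 1]
k=4: ys[4] = (6+3)%6 = 3 → [8, 1, 4, 3, 3, 1]
k=5: ys[5] = (1+3)%6 = 4 → [8, 1, 4, 3, 3, 4]
sum = 23

23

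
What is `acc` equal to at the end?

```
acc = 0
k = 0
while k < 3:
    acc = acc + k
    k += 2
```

k=0: acc = 0+0 = 0
k=2: acc = 0+2 = 2

2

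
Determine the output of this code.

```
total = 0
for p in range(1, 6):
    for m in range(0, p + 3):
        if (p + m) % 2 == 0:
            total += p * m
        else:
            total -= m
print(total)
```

138

p=1,m=0: odd sum, total = 0-0 = 0
p=1,m=1: even sum, total = 0+1 = 1
p=1,m=2: odd sum, total = 1-2 = -1
p=1,m=3: even sum, total = (-1)+3 = 2
p=2,m=0: even sum, total = 2+0 = 2
p=2,m=1: odd sum, total = 2-1 = 1
p=2,m=2: even sum, total = 1+4 = 5
p=2,m=3: odd sum, total = 5-3 = 2
p=2,m=4: even sum, total = 2+8 = 10
p=3,m=0: odd sum, total = 10-0 = 10
p=3,m=1: even sum, total = 10+3 = 13
p=3,m=2: odd sum, total = 13-2 = 11
p=3,m=3: even sum, total = 11+9 = 20
p=3,m=4: odd sum, total = 20-4 = 16
p=3,m=5: even sum, total = 16+15 = 31
p=4,m=0: even sum, total = 31+0 = 31
p=4,m=1: odd sum, total = 31-1 = 30
p=4,m=2: even sum, total = 30+8 = 38
p=4,m=3: odd sum, total = 38-3 = 35
p=4,m=4: even sum, total = 35+16 = 51
p=4,m=5: odd sum, total = 51-5 = 46
p=4,m=6: even sum, total = 46+24 = 70
p=5,m=0: odd sum, total = 70-0 = 70
p=5,m=1: even sum, total = 70+5 = 75
p=5,m=2: odd sum, total = 75-2 = 73
p=5,m=3: even sum, total = 73+15 = 88
p=5,m=4: odd sum, total = 88-4 = 84
p=5,m=5: even sum, total = 84+25 = 109
p=5,m=6: odd sum, total = 109-6 = 103
p=5,m=7: even sum, total = 103+35 = 138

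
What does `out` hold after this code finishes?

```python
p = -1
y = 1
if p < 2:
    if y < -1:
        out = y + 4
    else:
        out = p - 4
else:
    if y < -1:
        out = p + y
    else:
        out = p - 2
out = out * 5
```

p=-1, y=1
p < 2 is True; y < -1 is False
→ out = p - 4 = -5
out = (-5)*5 = -25

-25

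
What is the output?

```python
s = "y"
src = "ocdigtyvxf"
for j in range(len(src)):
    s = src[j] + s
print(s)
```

j=0: prepend 'o' → 'oy'
j=1: prepend 'c' → 'coy'
j=2: prepend 'd' → 'dcoy'
j=3: prepend 'i' → 'idcoy'
j=4: prepend 'g' → 'gidcoy'
j=5: prepend 't' → 'tgidcoy'
j=6: prepend 'y' → 'ytgidcoy'
j=7: prepend 'v' → 'vytgidcoy'
j=8: prepend 'x' → 'xvytgidcoy'
j=9: prepend 'f' → 'fxvytgidcoy'

fxvytgidcoy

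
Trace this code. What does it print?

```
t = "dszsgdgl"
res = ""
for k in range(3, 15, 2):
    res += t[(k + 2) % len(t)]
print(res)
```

k=3: add t[5]='d' → 'd'
k=5: add t[7]='l' → 'dl'
k=7: add t[1]='s' → 'dls'
k=9: add t[3]='s' → 'dlss'
k=11: add t[5]='d' → 'dlssd'
k=13: add t[7]='l' → 'dlssdl'

dlssdl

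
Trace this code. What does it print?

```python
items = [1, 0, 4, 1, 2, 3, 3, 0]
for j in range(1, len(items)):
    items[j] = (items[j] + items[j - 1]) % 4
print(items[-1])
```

j=1: items[1] = (0+1)%4 = 1 → [1, 1, 4, 1, 2, 3, 3, 0]
j=2: items[2] = (4+1)%4 = 1 → [1, 1, 1, 1, 2, 3, 3, 0]
j=3: items[3] = (1+1)%4 = 2 → [1, 1, 1, 2, 2, 3, 3, 0]
j=4: items[4] = (2+2)%4 = 0 → [1, 1, 1, 2, 0, 3, 3, 0]
j=5: items[5] = (3+0)%4 = 3 → [1, 1, 1, 2, 0, 3, 3, 0]
j=6: items[6] = (3+3)%4 = 2 → [1, 1, 1, 2, 0, 3, 2, 0]
j=7: items[7] = (0+2)%4 = 2 → [1, 1, 1, 2, 0, 3, 2, 2]

2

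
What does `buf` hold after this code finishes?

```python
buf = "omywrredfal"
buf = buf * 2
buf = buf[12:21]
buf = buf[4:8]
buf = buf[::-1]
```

'fder'

repeat ×2 → 'omywrredfalomywrredfal'
slice [12:21] → 'mywrredfa'
slice [4:8] → 'redf'
reverse → 'fder'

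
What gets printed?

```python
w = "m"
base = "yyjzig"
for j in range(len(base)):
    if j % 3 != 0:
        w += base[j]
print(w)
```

myjig

j=0: skip
j=1: add 'y' → 'my'
j=2: add 'j' → 'myj'
j=3: skip
j=4: add 'i' → 'myji'
j=5: add 'g' → 'myjig'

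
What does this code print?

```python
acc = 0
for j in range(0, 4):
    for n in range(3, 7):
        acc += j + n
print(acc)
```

96

j=0,n=3: acc = 0+3 = 3
j=0,n=4: acc = 3+4 = 7
j=0,n=5: acc = 7+5 = 12
j=0,n=6: acc = 12+6 = 18
j=1,n=3: acc = 18+4 = 22
j=1,n=4: acc = 22+5 = 27
j=1,n=5: acc = 27+6 = 33
j=1,n=6: acc = 33+7 = 40
j=2,n=3: acc = 40+5 = 45
j=2,n=4: acc = 45+6 = 51
j=2,n=5: acc = 51+7 = 58
j=2,n=6: acc = 58+8 = 66
j=3,n=3: acc = 66+6 = 72
j=3,n=4: acc = 72+7 = 79
j=3,n=5: acc = 79+8 = 87
j=3,n=6: acc = 87+9 = 96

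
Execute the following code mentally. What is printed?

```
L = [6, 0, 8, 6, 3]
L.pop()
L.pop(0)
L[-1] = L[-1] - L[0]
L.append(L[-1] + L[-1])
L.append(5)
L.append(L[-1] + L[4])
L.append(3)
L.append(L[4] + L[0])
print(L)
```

pop() removes 3 → [6, 0, 8, 6]
pop(0) removes 6 → [0, 8, 6]
L[-1] = L[-1]-L[0] = 6-0 = 6 → [0, 8, 6]
append L[-1]+L[-1] = 6+6 = 12 → [0, 8, 6, 12]
append 5 → [0, 8, 6, 12, 5]
append L[-1]+L[4] = 5+5 = 10 → [0, 8, 6, 12, 5, 10]
append 3 → [0, 8, 6, 12, 5, 10, 3]
append L[4]+L[0] = 5+0 = 5 → [0, 8, 6, 12, 5, 10, 3, 5]

[0, 8, 6, 12, 5, 10, 3, 5]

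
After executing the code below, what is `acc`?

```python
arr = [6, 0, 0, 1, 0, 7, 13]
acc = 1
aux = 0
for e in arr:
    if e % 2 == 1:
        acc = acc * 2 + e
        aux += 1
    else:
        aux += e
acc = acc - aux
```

e=6: not odd; aux=6
e=0: not odd; aux=6
e=0: not odd; aux=6
e=1: odd, acc = 1*2+1 = 3; aux=7
e=0: not odd; aux=7
e=7: odd, acc = 3*2+7 = 13; aux=8
e=13: odd, acc = 13*2+13 = 39; aux=9
acc-aux = 39-9 = 30

30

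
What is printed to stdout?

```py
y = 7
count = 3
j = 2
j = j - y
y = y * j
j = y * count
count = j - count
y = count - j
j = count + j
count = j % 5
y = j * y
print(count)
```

2

j = 2-7 = -5
y = 7*(-5) = -35
j = (-35)*3 = -105
count = (-105)-3 = -108
y = (-108)-(-105) = -3
j = (-108)+(-105) = -213
count = (-213)%5 = 2
y = (-213)*(-3) = 639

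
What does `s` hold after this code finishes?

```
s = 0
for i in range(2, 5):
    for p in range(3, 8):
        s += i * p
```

225

i=2,p=3: s = 0+6 = 6
i=2,p=4: s = 6+8 = 14
i=2,p=5: s = 14+10 = 24
i=2,p=6: s = 24+12 = 36
i=2,p=7: s = 36+14 = 50
i=3,p=3: s = 50+9 = 59
i=3,p=4: s = 59+12 = 71
i=3,p=5: s = 71+15 = 86
i=3,p=6: s = 86+18 = 104
i=3,p=7: s = 104+21 = 125
i=4,p=3: s = 125+12 = 137
i=4,p=4: s = 137+16 = 153
i=4,p=5: s = 153+20 = 173
i=4,p=6: s = 173+24 = 197
i=4,p=7: s = 197+28 = 225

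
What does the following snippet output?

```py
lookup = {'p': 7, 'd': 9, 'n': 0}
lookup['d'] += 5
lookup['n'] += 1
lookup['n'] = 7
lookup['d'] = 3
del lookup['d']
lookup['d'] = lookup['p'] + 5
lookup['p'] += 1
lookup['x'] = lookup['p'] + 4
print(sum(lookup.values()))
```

39

lookup['d'] = 9+5 = 14 → {'p': 7, 'd': 14, 'n': 0}
lookup['n'] = 0+1 = 1 → {'p': 7, 'd': 14, 'n': 1}
lookup['n'] = 7 → {'p': 7, 'd': 14, 'n': 7}
lookup['d'] = 3 → {'p': 7, 'd': 3, 'n': 7}
del 'd' → {'p': 7, 'n': 7}
lookup['d'] = lookup['p']+5 = 12 → {'p': 7, 'n': 7, 'd': 12}
lookup['p'] = 7+1 = 8 → {'p': 8, 'n': 7, 'd': 12}
lookup['x'] = lookup['p']+4 = 12 → {'p': 8, 'n': 7, 'd': 12, 'x': 12}
sum of values = 39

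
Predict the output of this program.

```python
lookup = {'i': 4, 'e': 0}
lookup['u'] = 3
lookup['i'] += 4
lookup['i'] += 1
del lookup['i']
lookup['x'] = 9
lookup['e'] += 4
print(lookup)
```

lookup['u'] = 3 → {'i': 4, 'e': 0, 'u': 3}
lookup['i'] = 4+4 = 8 → {'i': 8, 'e': 0, 'u': 3}
lookup['i'] = 8+1 = 9 → {'i': 9, 'e': 0, 'u': 3}
del 'i' → {'e': 0, 'u': 3}
lookup['x'] = 9 → {'e': 0, 'u': 3, 'x': 9}
lookup['e'] = 0+4 = 4 → {'e': 4, 'u': 3, 'x': 9}

{'e': 4, 'u': 3, 'x': 9}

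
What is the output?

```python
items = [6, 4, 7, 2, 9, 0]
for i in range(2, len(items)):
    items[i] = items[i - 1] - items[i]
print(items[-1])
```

-14

i=2: items[2] = 4-7 = -3 → [6, 4, -3, 2, 9, 0]
i=3: items[3] = (-3)-2 = -5 → [6, 4, -3, -5, 9, 0]
i=4: items[4] = (-5)-9 = -14 → [6, 4, -3, -5, -14, 0]
i=5: items[5] = (-14)-0 = -14 → [6, 4, -3, -5, -14, -14]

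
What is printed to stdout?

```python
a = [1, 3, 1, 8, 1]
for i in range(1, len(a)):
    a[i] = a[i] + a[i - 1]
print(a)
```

[1, 4, 5, 13, 14]

i=1: a[1] = 3+1 = 4 → [1, 4, 1, 8, 1]
i=2: a[2] = 1+4 = 5 → [1, 4, 5, 8, 1]
i=3: a[3] = 8+5 = 13 → [1, 4, 5, 13, 1]
i=4: a[4] = 1+13 = 14 → [1, 4, 5, 13, 14]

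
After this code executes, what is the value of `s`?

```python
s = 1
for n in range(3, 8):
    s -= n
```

-24

n=3: s = 1-3 = -2
n=4: s = (-2)-4 = -6
n=5: s = (-6)-5 = -11
n=6: s = (-11)-6 = -17
n=7: s = (-17)-7 = -24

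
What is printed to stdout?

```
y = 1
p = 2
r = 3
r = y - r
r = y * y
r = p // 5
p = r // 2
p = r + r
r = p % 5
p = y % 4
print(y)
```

r = 1-3 = -2
r = 1*1 = 1
r = 2//5 = 0
p = 0//2 = 0
p = 0+0 = 0
r = 0%5 = 0
p = 1%4 = 1

1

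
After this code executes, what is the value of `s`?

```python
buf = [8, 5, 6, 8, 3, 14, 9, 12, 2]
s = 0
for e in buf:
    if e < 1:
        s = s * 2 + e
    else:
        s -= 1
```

-9

e=8: not <1, s = 0-1 = -1
e=5: not <1, s = (-1)-1 = -2
e=6: not <1, s = (-2)-1 = -3
e=8: not <1, s = (-3)-1 = -4
e=3: not <1, s = (-4)-1 = -5
e=14: not <1, s = (-5)-1 = -6
e=9: not <1, s = (-6)-1 = -7
e=12: not <1, s = (-7)-1 = -8
e=2: not <1, s = (-8)-1 = -9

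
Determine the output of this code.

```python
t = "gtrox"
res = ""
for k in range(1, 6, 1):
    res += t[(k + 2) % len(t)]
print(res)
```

k=1: add t[3]='o' → 'o'
k=2: add t[4]='x' → 'ox'
k=3: add t[0]='g' → 'oxg'
k=4: add t[1]='t' → 'oxgt'
k=5: add t[2]='r' → 'oxgtr'

oxgtr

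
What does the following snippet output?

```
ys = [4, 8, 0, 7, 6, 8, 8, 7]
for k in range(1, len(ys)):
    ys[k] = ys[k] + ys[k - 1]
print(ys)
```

k=1: ys[1] = 8+4 = 12 → [4, 12, 0, 7, 6, 8, 8, 7]
k=2: ys[2] = 0+12 = 12 → [4, 12, 12, 7, 6, 8, 8, 7]
k=3: ys[3] = 7+12 = 19 → [4, 12, 12, 19, 6, 8, 8, 7]
k=4: ys[4] = 6+19 = 25 → [4, 12, 12, 19, 25, 8, 8, 7]
k=5: ys[5] = 8+25 = 33 → [4, 12, 12, 19, 25, 33, 8, 7]
k=6: ys[6] = 8+33 = 41 → [4, 12, 12, 19, 25, 33, 41, 7]
k=7: ys[7] = 7+41 = 48 → [4, 12, 12, 19, 25, 33, 41, 48]

[4, 12, 12, 19, 25, 33, 41, 48]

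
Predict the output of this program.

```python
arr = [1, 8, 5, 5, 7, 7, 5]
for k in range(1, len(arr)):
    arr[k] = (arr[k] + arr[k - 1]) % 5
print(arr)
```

[1, 4, 4, 4, 1, 3, 3]

k=1: arr[1] = (8+1)%5 = 4 → [1, 4, 5, 5, 7, 7, 5]
k=2: arr[2] = (5+4)%5 = 4 → [1, 4, 4, 5, 7, 7, 5]
k=3: arr[3] = (5+4)%5 = 4 → [1, 4, 4, 4, 7, 7, 5]
k=4: arr[4] = (7+4)%5 = 1 → [1, 4, 4, 4, 1, 7, 5]
k=5: arr[5] = (7+1)%5 = 3 → [1, 4, 4, 4, 1, 3, 5]
k=6: arr[6] = (5+3)%5 = 3 → [1, 4, 4, 4, 1, 3, 3]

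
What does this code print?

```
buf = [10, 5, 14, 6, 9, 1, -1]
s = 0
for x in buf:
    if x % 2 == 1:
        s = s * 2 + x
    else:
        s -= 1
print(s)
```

45

x=10: not odd, s = 0-1 = -1
x=5: odd, s = (-1)*2+5 = 3
x=14: not odd, s = 3-1 = 2
x=6: not odd, s = 2-1 = 1
x=9: odd, s = 1*2+9 = 11
x=1: odd, s = 11*2+1 = 23
x=-1: odd, s = 23*2+(-1) = 45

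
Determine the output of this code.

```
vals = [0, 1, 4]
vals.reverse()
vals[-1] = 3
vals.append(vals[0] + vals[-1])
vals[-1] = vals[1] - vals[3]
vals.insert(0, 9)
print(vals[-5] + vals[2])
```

10

reverse → [4, 1, 0]
vals[-1] = 3 → [4, 1, 3]
append vals[0]+vals[-1] = 4+3 = 7 → [4, 1, 3, 7]
vals[-1] = vals[1]-vals[3] = 1-7 = -6 → [4, 1, 3, -6]
insert 9 at 0 → [9, 4, 1, 3, -6]
vals[-5]+vals[2] = 9+1 = 10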